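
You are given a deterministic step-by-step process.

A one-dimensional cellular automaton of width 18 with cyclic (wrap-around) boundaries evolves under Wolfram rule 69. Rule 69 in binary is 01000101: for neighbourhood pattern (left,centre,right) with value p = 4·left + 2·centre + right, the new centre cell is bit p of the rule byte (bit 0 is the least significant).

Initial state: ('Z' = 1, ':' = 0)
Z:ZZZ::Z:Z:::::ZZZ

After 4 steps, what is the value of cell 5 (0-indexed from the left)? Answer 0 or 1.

step 0: Z:ZZZ::Z:Z:::::ZZZ
step 1: Z:::Z::Z:Z:ZZZ::::
step 2: Z:Z:Z::Z:Z:::Z:ZZ:
step 3: Z:Z:Z::Z:Z:Z:Z::Z:
step 4: Z:Z:Z::Z:Z:Z:Z::Z:

0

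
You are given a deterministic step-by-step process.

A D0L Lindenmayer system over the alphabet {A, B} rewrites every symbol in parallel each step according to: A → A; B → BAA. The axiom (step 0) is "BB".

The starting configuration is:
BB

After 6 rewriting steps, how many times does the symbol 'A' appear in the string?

t=0: BB
t=1: BAABAA
t=2: BAAAABAAAA
t=3: BAAAAAABAAAAAA
t=4: BAAAAAAAABAAAAAAAA
t=5: BAAAAAAAAAABAAAAAAAAAA
t=6: BAAAAAAAAAAAABAAAAAAAAAAAA

24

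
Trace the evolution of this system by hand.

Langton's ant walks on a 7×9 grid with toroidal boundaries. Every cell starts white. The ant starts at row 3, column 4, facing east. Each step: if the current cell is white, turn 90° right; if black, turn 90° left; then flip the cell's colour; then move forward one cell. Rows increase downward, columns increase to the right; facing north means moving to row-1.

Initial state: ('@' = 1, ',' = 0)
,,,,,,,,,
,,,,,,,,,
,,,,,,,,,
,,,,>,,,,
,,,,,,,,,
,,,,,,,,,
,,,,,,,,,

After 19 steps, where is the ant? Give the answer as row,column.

1,3

t=0: ,,,,,,,,,
,,,,,,,,,
,,,,,,,,,
,,,,>,,,,
,,,,,,,,,
,,,,,,,,,
,,,,,,,,,
t=1: ,,,,,,,,,
,,,,,,,,,
,,,,,,,,,
,,,,@,,,,
,,,,v,,,,
,,,,,,,,,
,,,,,,,,,
t=2: ,,,,,,,,,
,,,,,,,,,
,,,,,,,,,
,,,,@,,,,
,,,<@,,,,
,,,,,,,,,
,,,,,,,,,
t=3: ,,,,,,,,,
,,,,,,,,,
,,,,,,,,,
,,,^@,,,,
,,,@@,,,,
,,,,,,,,,
,,,,,,,,,
t=4: ,,,,,,,,,
,,,,,,,,,
,,,,,,,,,
,,,@>,,,,
,,,@@,,,,
,,,,,,,,,
,,,,,,,,,
t=5: ,,,,,,,,,
,,,,,,,,,
,,,,^,,,,
,,,@,,,,,
,,,@@,,,,
,,,,,,,,,
,,,,,,,,,
t=6: ,,,,,,,,,
,,,,,,,,,
,,,,@>,,,
,,,@,,,,,
,,,@@,,,,
,,,,,,,,,
,,,,,,,,,
t=7: ,,,,,,,,,
,,,,,,,,,
,,,,@@,,,
,,,@,v,,,
,,,@@,,,,
,,,,,,,,,
,,,,,,,,,
t=8: ,,,,,,,,,
,,,,,,,,,
,,,,@@,,,
,,,@<@,,,
,,,@@,,,,
,,,,,,,,,
,,,,,,,,,
t=9: ,,,,,,,,,
,,,,,,,,,
,,,,^@,,,
,,,@@@,,,
,,,@@,,,,
,,,,,,,,,
,,,,,,,,,
t=10: ,,,,,,,,,
,,,,,,,,,
,,,<,@,,,
,,,@@@,,,
,,,@@,,,,
,,,,,,,,,
,,,,,,,,,
t=11: ,,,,,,,,,
,,,^,,,,,
,,,@,@,,,
,,,@@@,,,
,,,@@,,,,
,,,,,,,,,
,,,,,,,,,
t=12: ,,,,,,,,,
,,,@>,,,,
,,,@,@,,,
,,,@@@,,,
,,,@@,,,,
,,,,,,,,,
,,,,,,,,,
t=13: ,,,,,,,,,
,,,@@,,,,
,,,@v@,,,
,,,@@@,,,
,,,@@,,,,
,,,,,,,,,
,,,,,,,,,
t=14: ,,,,,,,,,
,,,@@,,,,
,,,<@@,,,
,,,@@@,,,
,,,@@,,,,
,,,,,,,,,
,,,,,,,,,
t=15: ,,,,,,,,,
,,,@@,,,,
,,,,@@,,,
,,,v@@,,,
,,,@@,,,,
,,,,,,,,,
,,,,,,,,,
t=16: ,,,,,,,,,
,,,@@,,,,
,,,,@@,,,
,,,,>@,,,
,,,@@,,,,
,,,,,,,,,
,,,,,,,,,
t=17: ,,,,,,,,,
,,,@@,,,,
,,,,^@,,,
,,,,,@,,,
,,,@@,,,,
,,,,,,,,,
,,,,,,,,,
t=18: ,,,,,,,,,
,,,@@,,,,
,,,<,@,,,
,,,,,@,,,
,,,@@,,,,
,,,,,,,,,
,,,,,,,,,
t=19: ,,,,,,,,,
,,,^@,,,,
,,,@,@,,,
,,,,,@,,,
,,,@@,,,,
,,,,,,,,,
,,,,,,,,,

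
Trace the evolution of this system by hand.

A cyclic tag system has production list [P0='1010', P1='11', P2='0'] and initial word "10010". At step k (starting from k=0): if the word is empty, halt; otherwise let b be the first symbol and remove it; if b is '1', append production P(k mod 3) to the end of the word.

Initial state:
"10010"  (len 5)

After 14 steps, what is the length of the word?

k=0  "10010"  (len 5)
k=1  "00101010"  (len 8)
k=2  "0101010"  (len 7)
k=3  "101010"  (len 6)
k=4  "010101010"  (len 9)
k=5  "10101010"  (len 8)
k=6  "01010100"  (len 8)
k=7  "1010100"  (len 7)
k=8  "01010011"  (len 8)
k=9  "1010011"  (len 7)
k=10  "0100111010"  (len 10)
k=11  "100111010"  (len 9)
k=12  "001110100"  (len 9)
k=13  "01110100"  (len 8)
k=14  "1110100"  (len 7)

7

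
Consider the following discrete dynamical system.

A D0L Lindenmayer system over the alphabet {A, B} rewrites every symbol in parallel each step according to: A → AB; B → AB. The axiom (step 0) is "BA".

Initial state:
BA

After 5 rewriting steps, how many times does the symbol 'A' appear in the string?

step 0: BA
step 1: ABAB
step 2: ABABABAB
step 3: ABABABABABABABAB
step 4: ABABABABABABABABABABABABABABABAB
step 5: ABABABABABABABABABABABABABABABABABABABABABABABABABABABABABABABAB

32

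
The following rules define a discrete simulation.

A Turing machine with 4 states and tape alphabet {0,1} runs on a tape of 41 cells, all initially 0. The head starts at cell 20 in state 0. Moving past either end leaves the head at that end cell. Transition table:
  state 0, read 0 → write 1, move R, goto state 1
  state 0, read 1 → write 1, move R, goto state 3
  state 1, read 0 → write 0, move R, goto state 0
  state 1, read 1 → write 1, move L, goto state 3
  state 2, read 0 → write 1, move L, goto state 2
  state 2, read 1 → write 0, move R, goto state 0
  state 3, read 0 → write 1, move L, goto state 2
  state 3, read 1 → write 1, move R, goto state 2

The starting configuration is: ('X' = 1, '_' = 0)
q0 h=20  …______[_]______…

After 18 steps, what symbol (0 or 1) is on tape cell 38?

0

gen 0: q0 h=20  …______[_]______…
gen 1: q1 h=21  …_____X[_]______…
gen 2: q0 h=22  …____X_[_]______…
gen 3: q1 h=23  …___X_X[_]______…
gen 4: q0 h=24  …__X_X_[_]______…
gen 5: q1 h=25  …_X_X_X[_]______…
gen 6: q0 h=26  …X_X_X_[_]______…
gen 7: q1 h=27  …_X_X_X[_]______…
gen 8: q0 h=28  …X_X_X_[_]______…
gen 9: q1 h=29  …_X_X_X[_]______…
gen 10: q0 h=30  …X_X_X_[_]______…
gen 11: q1 h=31  …_X_X_X[_]______…
gen 12: q0 h=32  …X_X_X_[_]______…
gen 13: q1 h=33  …_X_X_X[_]______…
gen 14: q0 h=34  …X_X_X_[_]______|
gen 15: q1 h=35  …_X_X_X[_]_____|
gen 16: q0 h=36  …X_X_X_[_]____|
gen 17: q1 h=37  …_X_X_X[_]___|
gen 18: q0 h=38  …X_X_X_[_]__|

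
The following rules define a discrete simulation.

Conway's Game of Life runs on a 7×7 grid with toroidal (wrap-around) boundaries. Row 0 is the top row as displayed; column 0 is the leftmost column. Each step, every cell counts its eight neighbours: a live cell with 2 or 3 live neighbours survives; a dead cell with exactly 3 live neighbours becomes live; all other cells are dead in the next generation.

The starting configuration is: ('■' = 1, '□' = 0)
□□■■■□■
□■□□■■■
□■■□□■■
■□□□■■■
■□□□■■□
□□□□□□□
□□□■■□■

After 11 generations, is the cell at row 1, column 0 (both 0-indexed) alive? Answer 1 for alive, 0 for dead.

0

gen 0: □□■■■□■
□■□□■■■
□■■□□■■
■□□□■■■
■□□□■■□
□□□□□□□
□□□■■□■
gen 1: □□■□□□■
□■□□□□□
□■■■□□□
□□□■□□□
■□□□■□□
□□□■□□■
□□■□■□□
gen 2: □■■■□□□
■■□■□□□
□■□■□□□
□■□■■□□
□□□■■□□
□□□■■■□
□□■□□■□
gen 3: ■□□■■□□
■□□■■□□
□■□■□□□
□□□□□□□
□□□□□□□
□□■□□■□
□■□□□■□
gen 4: ■■■■□■■
■■□□□□□
□□■■■□□
□□□□□□□
□□□□□□□
□□□□□□□
□■■■□■■
gen 5: □□□■□■□
□□□□□■□
□■■■□□□
□□□■□□□
□□□□□□□
□□■□□□□
□□□■□■□
gen 6: □□□□□■■
□□□■□□□
□□■■■□□
□□□■□□□
□□□□□□□
□□□□□□□
□□■■□□□
gen 7: □□■■■□□
□□■■□■□
□□■□■□□
□□■■■□□
□□□□□□□
□□□□□□□
□□□□□□□
gen 8: □□■□■□□
□■□□□■□
□■□□□■□
□□■□■□□
□□□■□□□
□□□□□□□
□□□■□□□
gen 9: □□■■■□□
□■■□■■□
□■■□■■□
□□■■■□□
□□□■□□□
□□□□□□□
□□□■□□□
gen 10: □■□□□■□
□□□□□□□
□□□□□□□
□■□□□■□
□□■■■□□
□□□□□□□
□□■■■□□
gen 11: □□■■■□□
□□□□□□□
□□□□□□□
□□■■■□□
□□■■■□□
□□□□□□□
□□■■■□□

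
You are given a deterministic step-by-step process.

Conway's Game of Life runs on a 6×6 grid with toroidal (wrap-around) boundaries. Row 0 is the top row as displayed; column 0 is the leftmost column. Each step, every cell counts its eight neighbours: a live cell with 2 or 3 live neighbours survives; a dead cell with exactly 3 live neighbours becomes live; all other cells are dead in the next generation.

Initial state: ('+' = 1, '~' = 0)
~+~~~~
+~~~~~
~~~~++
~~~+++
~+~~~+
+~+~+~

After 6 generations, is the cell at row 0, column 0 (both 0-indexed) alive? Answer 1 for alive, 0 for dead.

0

gen 0: ~+~~~~
+~~~~~
~~~~++
~~~+++
~+~~~+
+~+~+~
gen 1: ++~~~+
+~~~~+
+~~+~~
~~~+~~
~++~~~
+~+~~+
gen 2: ~~~~+~
~~~~+~
+~~~++
~+~+~~
++++~~
~~+~~+
gen 3: ~~~+++
~~~++~
+~~+++
~~~+~~
+~~++~
+~+~++
gen 4: +~+~~~
+~+~~~
~~+~~+
+~+~~~
+++~~~
+++~~~
gen 5: +~++~+
+~++~+
+~++~+
+~++~+
~~~+~+
~~~+~+
gen 6: ~~~~~~
~~~~~~
~~~~~~
~~~~~~
~~~+~+
~~~+~+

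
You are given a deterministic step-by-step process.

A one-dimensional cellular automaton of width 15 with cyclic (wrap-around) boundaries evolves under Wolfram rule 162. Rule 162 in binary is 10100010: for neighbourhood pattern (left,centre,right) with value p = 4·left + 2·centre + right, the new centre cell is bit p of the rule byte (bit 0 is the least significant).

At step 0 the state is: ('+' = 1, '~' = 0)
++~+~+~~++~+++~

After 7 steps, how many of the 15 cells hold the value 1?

6

gen 0: ++~+~+~~++~+++~
gen 1: ~~+~+~~+~~+~+~+
gen 2: ~+~+~~+~~+~+~+~
gen 3: +~+~~+~~+~+~+~~
gen 4: ~+~~+~~+~+~+~~+
gen 5: +~~+~~+~+~+~~+~
gen 6: ~~+~~+~+~+~~+~+
gen 7: ~+~~+~+~+~~+~+~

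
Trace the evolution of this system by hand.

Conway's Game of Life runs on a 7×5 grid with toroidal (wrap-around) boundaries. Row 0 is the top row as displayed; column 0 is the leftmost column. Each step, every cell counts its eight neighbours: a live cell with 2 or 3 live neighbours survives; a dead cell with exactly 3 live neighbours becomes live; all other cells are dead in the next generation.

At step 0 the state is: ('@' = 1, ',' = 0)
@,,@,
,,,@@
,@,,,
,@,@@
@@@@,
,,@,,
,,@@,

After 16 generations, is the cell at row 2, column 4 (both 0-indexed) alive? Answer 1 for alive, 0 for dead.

1

0) @,,@,
,,,@@
,@,,,
,@,@@
@@@@,
,,@,,
,,@@,
1) ,,,,,
@,@@@
,,,,,
,,,@@
@,,,,
,,,,@
,@@@@
2) ,,,,,
,,,@@
@,@,,
,,,,@
@,,@,
,@@,@
@,@@@
3) @,@,,
,,,@@
@,,,,
@@,@@
@@@@,
,,,,,
@,@,@
4) @,@,,
@@,@@
,@@,,
,,,@,
,,,@,
,,,,,
@,,@@
5) ,,@,,
,,,@@
,@,,,
,,,@,
,,,,,
,,,@,
@@,@@
6) ,@@,,
,,@@,
,,@@@
,,,,,
,,,,,
@,@@,
@@,@@
7) ,,,,,
,,,,@
,,@,@
,,,@,
,,,,,
@,@@,
,,,,,
8) ,,,,,
,,,@,
,,,,@
,,,@,
,,@@@
,,,,,
,,,,,
9) ,,,,,
,,,,,
,,,@@
,,@,,
,,@@@
,,,@,
,,,,,
10) ,,,,,
,,,,,
,,,@,
,,@,,
,,@,@
,,@@@
,,,,,
11) ,,,,,
,,,,,
,,,,,
,,@,,
,@@,@
,,@,@
,,,@,
12) ,,,,,
,,,,,
,,,,,
,@@@,
@@@,,
@@@,@
,,,@,
13) ,,,,,
,,,,,
,,@,,
@,,@,
,,,,,
,,,,@
@@@@@
14) @@@@@
,,,,,
,,,,,
,,,,,
,,,,@
,@@,@
@@@@@
15) ,,,,,
@@@@@
,,,,,
,,,,,
@,,@,
,,,,,
,,,,,
16) @@@@@
@@@@@
@@@@@
,,,,,
,,,,,
,,,,,
,,,,,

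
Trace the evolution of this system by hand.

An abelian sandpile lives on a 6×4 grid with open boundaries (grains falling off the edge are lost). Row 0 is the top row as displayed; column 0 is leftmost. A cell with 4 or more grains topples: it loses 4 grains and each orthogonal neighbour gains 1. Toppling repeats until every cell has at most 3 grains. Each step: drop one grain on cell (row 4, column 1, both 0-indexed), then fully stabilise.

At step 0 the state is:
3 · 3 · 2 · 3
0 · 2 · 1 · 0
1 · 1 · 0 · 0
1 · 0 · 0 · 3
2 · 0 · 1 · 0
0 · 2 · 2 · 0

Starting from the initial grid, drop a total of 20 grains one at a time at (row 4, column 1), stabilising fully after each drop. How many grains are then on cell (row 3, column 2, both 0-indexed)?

3

[0] 3 · 3 · 2 · 3
0 · 2 · 1 · 0
1 · 1 · 0 · 0
1 · 0 · 0 · 3
2 · 0 · 1 · 0
0 · 2 · 2 · 0
[1] 3 · 3 · 2 · 3
0 · 2 · 1 · 0
1 · 1 · 0 · 0
1 · 0 · 0 · 3
2 · 1 · 1 · 0
0 · 2 · 2 · 0
[2] 3 · 3 · 2 · 3
0 · 2 · 1 · 0
1 · 1 · 0 · 0
1 · 0 · 0 · 3
2 · 2 · 1 · 0
0 · 2 · 2 · 0
[3] 3 · 3 · 2 · 3
0 · 2 · 1 · 0
1 · 1 · 0 · 0
1 · 0 · 0 · 3
2 · 3 · 1 · 0
0 · 2 · 2 · 0
[4] 3 · 3 · 2 · 3
0 · 2 · 1 · 0
1 · 1 · 0 · 0
1 · 1 · 0 · 3
3 · 0 · 2 · 0
0 · 3 · 2 · 0
[5] 3 · 3 · 2 · 3
0 · 2 · 1 · 0
1 · 1 · 0 · 0
1 · 1 · 0 · 3
3 · 1 · 2 · 0
0 · 3 · 2 · 0
[6] 3 · 3 · 2 · 3
0 · 2 · 1 · 0
1 · 1 · 0 · 0
1 · 1 · 0 · 3
3 · 2 · 2 · 0
0 · 3 · 2 · 0
[7] 3 · 3 · 2 · 3
0 · 2 · 1 · 0
1 · 1 · 0 · 0
1 · 1 · 0 · 3
3 · 3 · 2 · 0
0 · 3 · 2 · 0
[8] 3 · 3 · 2 · 3
0 · 2 · 1 · 0
1 · 1 · 0 · 0
2 · 2 · 0 · 3
0 · 2 · 3 · 0
2 · 0 · 3 · 0
[9] 3 · 3 · 2 · 3
0 · 2 · 1 · 0
1 · 1 · 0 · 0
2 · 2 · 0 · 3
0 · 3 · 3 · 0
2 · 0 · 3 · 0
[10] 3 · 3 · 2 · 3
0 · 2 · 1 · 0
1 · 1 · 0 · 0
2 · 3 · 1 · 3
1 · 1 · 1 · 1
2 · 2 · 0 · 1
[11] 3 · 3 · 2 · 3
0 · 2 · 1 · 0
1 · 1 · 0 · 0
2 · 3 · 1 · 3
1 · 2 · 1 · 1
2 · 2 · 0 · 1
[12] 3 · 3 · 2 · 3
0 · 2 · 1 · 0
1 · 1 · 0 · 0
2 · 3 · 1 · 3
1 · 3 · 1 · 1
2 · 2 · 0 · 1
[13] 3 · 3 · 2 · 3
0 · 2 · 1 · 0
1 · 2 · 0 · 0
3 · 0 · 2 · 3
2 · 1 · 2 · 1
2 · 3 · 0 · 1
[14] 3 · 3 · 2 · 3
0 · 2 · 1 · 0
1 · 2 · 0 · 0
3 · 0 · 2 · 3
2 · 2 · 2 · 1
2 · 3 · 0 · 1
[15] 3 · 3 · 2 · 3
0 · 2 · 1 · 0
1 · 2 · 0 · 0
3 · 0 · 2 · 3
2 · 3 · 2 · 1
2 · 3 · 0 · 1
[16] 3 · 3 · 2 · 3
0 · 2 · 1 · 0
1 · 2 · 0 · 0
3 · 1 · 2 · 3
3 · 1 · 3 · 1
3 · 0 · 1 · 1
[17] 3 · 3 · 2 · 3
0 · 2 · 1 · 0
1 · 2 · 0 · 0
3 · 1 · 2 · 3
3 · 2 · 3 · 1
3 · 0 · 1 · 1
[18] 3 · 3 · 2 · 3
0 · 2 · 1 · 0
1 · 2 · 0 · 0
3 · 1 · 2 · 3
3 · 3 · 3 · 1
3 · 0 · 1 · 1
[19] 3 · 3 · 2 · 3
0 · 2 · 1 · 0
2 · 2 · 0 · 0
0 · 3 · 3 · 3
2 · 2 · 0 · 2
0 · 2 · 2 · 1
[20] 3 · 3 · 2 · 3
0 · 2 · 1 · 0
2 · 2 · 0 · 0
0 · 3 · 3 · 3
2 · 3 · 0 · 2
0 · 2 · 2 · 1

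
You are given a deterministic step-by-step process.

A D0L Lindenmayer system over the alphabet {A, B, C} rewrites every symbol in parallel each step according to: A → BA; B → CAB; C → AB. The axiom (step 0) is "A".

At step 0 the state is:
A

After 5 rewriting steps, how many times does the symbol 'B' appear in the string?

[0] A
[1] BA
[2] CABBA
[3] ABBACABCABBA
[4] BACABCABBAABBACABABBACABCABBA
[5] CABBAABBACABABBACABCABBABACABCABBAABBACABBACABCABBAABBACABABBACABCABBA

29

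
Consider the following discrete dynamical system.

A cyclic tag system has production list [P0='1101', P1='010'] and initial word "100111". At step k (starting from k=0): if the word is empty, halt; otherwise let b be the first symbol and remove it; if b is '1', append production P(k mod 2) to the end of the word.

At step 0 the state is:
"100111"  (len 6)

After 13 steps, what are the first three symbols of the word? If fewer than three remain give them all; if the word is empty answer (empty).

gen 0: "100111"  (len 6)
gen 1: "001111101"  (len 9)
gen 2: "01111101"  (len 8)
gen 3: "1111101"  (len 7)
gen 4: "111101010"  (len 9)
gen 5: "111010101101"  (len 12)
gen 6: "11010101101010"  (len 14)
gen 7: "10101011010101101"  (len 17)
gen 8: "0101011010101101010"  (len 19)
gen 9: "101011010101101010"  (len 18)
gen 10: "01011010101101010010"  (len 20)
gen 11: "1011010101101010010"  (len 19)
gen 12: "011010101101010010010"  (len 21)
gen 13: "11010101101010010010"  (len 20)

110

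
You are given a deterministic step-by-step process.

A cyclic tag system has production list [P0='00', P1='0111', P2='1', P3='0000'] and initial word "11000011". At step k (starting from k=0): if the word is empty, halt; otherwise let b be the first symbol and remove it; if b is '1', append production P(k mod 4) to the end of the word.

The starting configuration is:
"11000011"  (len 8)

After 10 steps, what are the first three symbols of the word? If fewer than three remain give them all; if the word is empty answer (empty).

0) "11000011"  (len 8)
1) "100001100"  (len 9)
2) "000011000111"  (len 12)
3) "00011000111"  (len 11)
4) "0011000111"  (len 10)
5) "011000111"  (len 9)
6) "11000111"  (len 8)
7) "10001111"  (len 8)
8) "00011110000"  (len 11)
9) "0011110000"  (len 10)
10) "011110000"  (len 9)

011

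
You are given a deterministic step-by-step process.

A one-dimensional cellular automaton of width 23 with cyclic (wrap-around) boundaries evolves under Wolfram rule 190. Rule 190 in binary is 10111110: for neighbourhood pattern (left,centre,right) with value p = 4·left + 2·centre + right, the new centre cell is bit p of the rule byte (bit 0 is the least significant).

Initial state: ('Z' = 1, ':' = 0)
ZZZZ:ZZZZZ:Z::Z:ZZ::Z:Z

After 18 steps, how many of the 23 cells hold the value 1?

20

t=0: ZZZZ:ZZZZZ:Z::Z:ZZ::Z:Z
t=1: ZZZ:ZZZZZ:ZZZZZZZ:ZZZZZ
t=2: ZZ:ZZZZZ:ZZZZZZZ:ZZZZZZ
t=3: Z:ZZZZZ:ZZZZZZZ:ZZZZZZZ
t=4: :ZZZZZ:ZZZZZZZ:ZZZZZZZZ
t=5: ZZZZZ:ZZZZZZZ:ZZZZZZZZ:
t=6: ZZZZ:ZZZZZZZ:ZZZZZZZZ:Z
t=7: ZZZ:ZZZZZZZ:ZZZZZZZZ:ZZ
t=8: ZZ:ZZZZZZZ:ZZZZZZZZ:ZZZ
t=9: Z:ZZZZZZZ:ZZZZZZZZ:ZZZZ
t=10: :ZZZZZZZ:ZZZZZZZZ:ZZZZZ
t=11: ZZZZZZZ:ZZZZZZZZ:ZZZZZ:
t=12: ZZZZZZ:ZZZZZZZZ:ZZZZZ:Z
t=13: ZZZZZ:ZZZZZZZZ:ZZZZZ:ZZ
t=14: ZZZZ:ZZZZZZZZ:ZZZZZ:ZZZ
t=15: ZZZ:ZZZZZZZZ:ZZZZZ:ZZZZ
t=16: ZZ:ZZZZZZZZ:ZZZZZ:ZZZZZ
t=17: Z:ZZZZZZZZ:ZZZZZ:ZZZZZZ
t=18: :ZZZZZZZZ:ZZZZZ:ZZZZZZZ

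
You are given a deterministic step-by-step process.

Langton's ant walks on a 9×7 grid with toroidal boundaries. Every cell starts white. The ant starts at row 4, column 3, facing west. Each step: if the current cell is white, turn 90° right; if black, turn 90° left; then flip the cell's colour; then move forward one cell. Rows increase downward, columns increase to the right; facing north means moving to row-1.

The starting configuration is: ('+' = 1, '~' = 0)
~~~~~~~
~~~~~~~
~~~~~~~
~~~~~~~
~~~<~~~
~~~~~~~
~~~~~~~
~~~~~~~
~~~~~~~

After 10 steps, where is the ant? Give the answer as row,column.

5,4

step 0: ~~~~~~~
~~~~~~~
~~~~~~~
~~~~~~~
~~~<~~~
~~~~~~~
~~~~~~~
~~~~~~~
~~~~~~~
step 1: ~~~~~~~
~~~~~~~
~~~~~~~
~~~^~~~
~~~+~~~
~~~~~~~
~~~~~~~
~~~~~~~
~~~~~~~
step 2: ~~~~~~~
~~~~~~~
~~~~~~~
~~~+>~~
~~~+~~~
~~~~~~~
~~~~~~~
~~~~~~~
~~~~~~~
step 3: ~~~~~~~
~~~~~~~
~~~~~~~
~~~++~~
~~~+v~~
~~~~~~~
~~~~~~~
~~~~~~~
~~~~~~~
step 4: ~~~~~~~
~~~~~~~
~~~~~~~
~~~++~~
~~~<+~~
~~~~~~~
~~~~~~~
~~~~~~~
~~~~~~~
step 5: ~~~~~~~
~~~~~~~
~~~~~~~
~~~++~~
~~~~+~~
~~~v~~~
~~~~~~~
~~~~~~~
~~~~~~~
step 6: ~~~~~~~
~~~~~~~
~~~~~~~
~~~++~~
~~~~+~~
~~<+~~~
~~~~~~~
~~~~~~~
~~~~~~~
step 7: ~~~~~~~
~~~~~~~
~~~~~~~
~~~++~~
~~^~+~~
~~++~~~
~~~~~~~
~~~~~~~
~~~~~~~
step 8: ~~~~~~~
~~~~~~~
~~~~~~~
~~~++~~
~~+>+~~
~~++~~~
~~~~~~~
~~~~~~~
~~~~~~~
step 9: ~~~~~~~
~~~~~~~
~~~~~~~
~~~++~~
~~+++~~
~~+v~~~
~~~~~~~
~~~~~~~
~~~~~~~
step 10: ~~~~~~~
~~~~~~~
~~~~~~~
~~~++~~
~~+++~~
~~+~>~~
~~~~~~~
~~~~~~~
~~~~~~~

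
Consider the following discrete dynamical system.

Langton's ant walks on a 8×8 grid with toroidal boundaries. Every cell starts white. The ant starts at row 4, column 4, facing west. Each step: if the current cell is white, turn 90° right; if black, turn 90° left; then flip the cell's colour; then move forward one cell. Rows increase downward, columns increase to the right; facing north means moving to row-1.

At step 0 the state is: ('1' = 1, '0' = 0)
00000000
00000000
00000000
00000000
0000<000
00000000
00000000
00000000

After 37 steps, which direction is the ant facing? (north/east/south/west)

t=0: 00000000
00000000
00000000
00000000
0000<000
00000000
00000000
00000000
t=1: 00000000
00000000
00000000
0000^000
00001000
00000000
00000000
00000000
t=2: 00000000
00000000
00000000
00001>00
00001000
00000000
00000000
00000000
t=3: 00000000
00000000
00000000
00001100
00001v00
00000000
00000000
00000000
t=4: 00000000
00000000
00000000
00001100
0000<100
00000000
00000000
00000000
t=5: 00000000
00000000
00000000
00001100
00000100
0000v000
00000000
00000000
t=6: 00000000
00000000
00000000
00001100
00000100
000<1000
00000000
00000000
t=7: 00000000
00000000
00000000
00001100
000^0100
00011000
00000000
00000000
t=8: 00000000
00000000
00000000
00001100
0001>100
00011000
00000000
00000000
t=9: 00000000
00000000
00000000
00001100
00011100
0001v000
00000000
00000000
t=10: 00000000
00000000
00000000
00001100
00011100
00010>00
00000000
00000000
t=11: 00000000
00000000
00000000
00001100
00011100
00010100
00000v00
00000000
t=12: 00000000
00000000
00000000
00001100
00011100
00010100
0000<100
00000000
t=13: 00000000
00000000
00000000
00001100
00011100
0001^100
00001100
00000000
t=14: 00000000
00000000
00000000
00001100
00011100
00011>00
00001100
00000000
t=15: 00000000
00000000
00000000
00001100
00011^00
00011000
00001100
00000000
t=16: 00000000
00000000
00000000
00001100
0001<000
00011000
00001100
00000000
t=17: 00000000
00000000
00000000
00001100
00010000
0001v000
00001100
00000000
t=18: 00000000
00000000
00000000
00001100
00010000
00010>00
00001100
00000000
t=19: 00000000
00000000
00000000
00001100
00010000
00010100
00001v00
00000000
t=20: 00000000
00000000
00000000
00001100
00010000
00010100
000010>0
00000000
t=21: 00000000
00000000
00000000
00001100
00010000
00010100
00001010
000000v0
t=22: 00000000
00000000
00000000
00001100
00010000
00010100
00001010
00000<10
t=23: 00000000
00000000
00000000
00001100
00010000
00010100
00001^10
00000110
t=24: 00000000
00000000
00000000
00001100
00010000
00010100
000011>0
00000110
t=25: 00000000
00000000
00000000
00001100
00010000
000101^0
00001100
00000110
t=26: 00000000
00000000
00000000
00001100
00010000
0001011>
00001100
00000110
t=27: 00000000
00000000
00000000
00001100
00010000
00010111
0000110v
00000110
t=28: 00000000
00000000
00000000
00001100
00010000
00010111
000011<1
00000110
t=29: 00000000
00000000
00000000
00001100
00010000
000101^1
00001111
00000110
t=30: 00000000
00000000
00000000
00001100
00010000
00010<01
00001111
00000110
t=31: 00000000
00000000
00000000
00001100
00010000
00010001
00001v11
00000110
t=32: 00000000
00000000
00000000
00001100
00010000
00010001
000010>1
00000110
t=33: 00000000
00000000
00000000
00001100
00010000
000100^1
00001001
00000110
t=34: 00000000
00000000
00000000
00001100
00010000
0001001>
00001001
00000110
t=35: 00000000
00000000
00000000
00001100
0001000^
00010010
00001001
00000110
t=36: 00000000
00000000
00000000
00001100
>0010001
00010010
00001001
00000110
t=37: 00000000
00000000
00000000
00001100
10010001
v0010010
00001001
00000110

south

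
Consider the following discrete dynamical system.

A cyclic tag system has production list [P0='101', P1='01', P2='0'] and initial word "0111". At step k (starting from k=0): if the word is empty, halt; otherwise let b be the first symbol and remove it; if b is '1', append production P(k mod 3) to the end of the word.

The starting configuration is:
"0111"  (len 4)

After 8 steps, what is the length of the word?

k=0  "0111"  (len 4)
k=1  "111"  (len 3)
k=2  "1101"  (len 4)
k=3  "1010"  (len 4)
k=4  "010101"  (len 6)
k=5  "10101"  (len 5)
k=6  "01010"  (len 5)
k=7  "1010"  (len 4)
k=8  "01001"  (len 5)

5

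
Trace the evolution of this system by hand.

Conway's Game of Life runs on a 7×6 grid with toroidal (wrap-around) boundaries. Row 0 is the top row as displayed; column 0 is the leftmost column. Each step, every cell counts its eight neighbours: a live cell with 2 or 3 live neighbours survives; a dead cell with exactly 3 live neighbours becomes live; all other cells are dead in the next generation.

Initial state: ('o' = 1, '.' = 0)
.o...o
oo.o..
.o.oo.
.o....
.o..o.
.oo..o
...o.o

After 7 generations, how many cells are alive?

16

[0] .o...o
oo.o..
.o.oo.
.o....
.o..o.
.oo..o
...o.o
[1] .o...o
.o.o.o
.o.oo.
oo.oo.
.o....
.ooo.o
.o...o
[2] .o...o
.o.o.o
.o....
oo.ooo
.....o
.o..o.
.o...o
[3] .o...o
.o..o.
.o.o..
.oo.oo
.ooo..
....oo
.oo.oo
[4] .o.o.o
.o..o.
.o.o.o
....o.
.o....
.....o
.ooo..
[5] .o.o..
.o.o.o
o.oo.o
o.o.o.
......
oo....
.o.o..
[6] .o.o..
.o.o.o
......
o.o.o.
o....o
ooo...
.o....
[7] .o..o.
o...o.
oooooo
oo....
..oo..
..o..o
......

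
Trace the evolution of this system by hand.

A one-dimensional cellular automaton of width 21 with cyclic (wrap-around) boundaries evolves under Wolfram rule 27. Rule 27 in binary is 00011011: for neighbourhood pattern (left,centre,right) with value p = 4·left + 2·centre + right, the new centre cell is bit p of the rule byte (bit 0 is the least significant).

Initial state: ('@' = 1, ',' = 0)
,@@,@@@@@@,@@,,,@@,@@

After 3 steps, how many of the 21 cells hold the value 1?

gen 0: ,@@,@@@@@@,@@,,,@@,@@
gen 1: ,@,,@,,,,,,@,@@@@,,@,
gen 2: @,@@,@@@@@@,,@,,,@@,@
gen 3: ,,@,,@,,,,,@@,@@@@,,@

9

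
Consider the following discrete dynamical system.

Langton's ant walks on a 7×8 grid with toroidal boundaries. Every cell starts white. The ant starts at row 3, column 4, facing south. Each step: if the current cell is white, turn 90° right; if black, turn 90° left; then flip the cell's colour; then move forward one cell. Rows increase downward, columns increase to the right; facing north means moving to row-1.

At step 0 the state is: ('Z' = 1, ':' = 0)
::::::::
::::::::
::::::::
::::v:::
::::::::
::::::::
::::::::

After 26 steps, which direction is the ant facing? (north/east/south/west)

gen 0: ::::::::
::::::::
::::::::
::::v:::
::::::::
::::::::
::::::::
gen 1: ::::::::
::::::::
::::::::
:::<Z:::
::::::::
::::::::
::::::::
gen 2: ::::::::
::::::::
:::^::::
:::ZZ:::
::::::::
::::::::
::::::::
gen 3: ::::::::
::::::::
:::Z>:::
:::ZZ:::
::::::::
::::::::
::::::::
gen 4: ::::::::
::::::::
:::ZZ:::
:::Zv:::
::::::::
::::::::
::::::::
gen 5: ::::::::
::::::::
:::ZZ:::
:::Z:>::
::::::::
::::::::
::::::::
gen 6: ::::::::
::::::::
:::ZZ:::
:::Z:Z::
:::::v::
::::::::
::::::::
gen 7: ::::::::
::::::::
:::ZZ:::
:::Z:Z::
::::<Z::
::::::::
::::::::
gen 8: ::::::::
::::::::
:::ZZ:::
:::Z^Z::
::::ZZ::
::::::::
::::::::
gen 9: ::::::::
::::::::
:::ZZ:::
:::ZZ>::
::::ZZ::
::::::::
::::::::
gen 10: ::::::::
::::::::
:::ZZ^::
:::ZZ:::
::::ZZ::
::::::::
::::::::
gen 11: ::::::::
::::::::
:::ZZZ>:
:::ZZ:::
::::ZZ::
::::::::
::::::::
gen 12: ::::::::
::::::::
:::ZZZZ:
:::ZZ:v:
::::ZZ::
::::::::
::::::::
gen 13: ::::::::
::::::::
:::ZZZZ:
:::ZZ<Z:
::::ZZ::
::::::::
::::::::
gen 14: ::::::::
::::::::
:::ZZ^Z:
:::ZZZZ:
::::ZZ::
::::::::
::::::::
gen 15: ::::::::
::::::::
:::Z<:Z:
:::ZZZZ:
::::ZZ::
::::::::
::::::::
gen 16: ::::::::
::::::::
:::Z::Z:
:::ZvZZ:
::::ZZ::
::::::::
::::::::
gen 17: ::::::::
::::::::
:::Z::Z:
:::Z:>Z:
::::ZZ::
::::::::
::::::::
gen 18: ::::::::
::::::::
:::Z:^Z:
:::Z::Z:
::::ZZ::
::::::::
::::::::
gen 19: ::::::::
::::::::
:::Z:Z>:
:::Z::Z:
::::ZZ::
::::::::
::::::::
gen 20: ::::::::
::::::^:
:::Z:Z::
:::Z::Z:
::::ZZ::
::::::::
::::::::
gen 21: ::::::::
::::::Z>
:::Z:Z::
:::Z::Z:
::::ZZ::
::::::::
::::::::
gen 22: ::::::::
::::::ZZ
:::Z:Z:v
:::Z::Z:
::::ZZ::
::::::::
::::::::
gen 23: ::::::::
::::::ZZ
:::Z:Z<Z
:::Z::Z:
::::ZZ::
::::::::
::::::::
gen 24: ::::::::
::::::^Z
:::Z:ZZZ
:::Z::Z:
::::ZZ::
::::::::
::::::::
gen 25: ::::::::
:::::<:Z
:::Z:ZZZ
:::Z::Z:
::::ZZ::
::::::::
::::::::
gen 26: :::::^::
:::::Z:Z
:::Z:ZZZ
:::Z::Z:
::::ZZ::
::::::::
::::::::

north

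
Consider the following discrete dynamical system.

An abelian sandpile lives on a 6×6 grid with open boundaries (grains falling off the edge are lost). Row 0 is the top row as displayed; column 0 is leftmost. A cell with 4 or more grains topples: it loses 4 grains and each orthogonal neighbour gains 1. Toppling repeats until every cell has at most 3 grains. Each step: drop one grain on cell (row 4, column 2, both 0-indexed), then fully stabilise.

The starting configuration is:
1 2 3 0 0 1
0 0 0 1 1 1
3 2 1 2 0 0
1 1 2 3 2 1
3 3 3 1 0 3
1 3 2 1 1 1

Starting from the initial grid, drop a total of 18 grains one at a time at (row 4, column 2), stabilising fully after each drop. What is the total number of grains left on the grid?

59

step 0: 1 2 3 0 0 1
0 0 0 1 1 1
3 2 1 2 0 0
1 1 2 3 2 1
3 3 3 1 0 3
1 3 2 1 1 1
step 1: 1 2 3 0 0 1
0 0 0 1 1 1
3 2 1 2 0 0
2 2 3 3 2 1
0 2 2 2 0 3
3 1 0 2 1 1
step 2: 1 2 3 0 0 1
0 0 0 1 1 1
3 2 1 2 0 0
2 2 3 3 2 1
0 2 3 2 0 3
3 1 0 2 1 1
step 3: 1 2 3 0 0 1
0 0 0 1 1 1
3 2 2 3 0 0
2 3 1 1 3 1
0 3 2 0 1 3
3 1 1 3 1 1
step 4: 1 2 3 0 0 1
0 0 0 1 1 1
3 2 2 3 0 0
2 3 1 1 3 1
0 3 3 0 1 3
3 1 1 3 1 1
step 5: 1 2 3 0 0 1
0 0 0 1 1 1
3 3 2 3 0 0
3 0 3 1 3 1
1 1 1 1 1 3
3 2 2 3 1 1
step 6: 1 2 3 0 0 1
0 0 0 1 1 1
3 3 2 3 0 0
3 0 3 1 3 1
1 1 2 1 1 3
3 2 2 3 1 1
step 7: 1 2 3 0 0 1
0 0 0 1 1 1
3 3 2 3 0 0
3 0 3 1 3 1
1 1 3 1 1 3
3 2 2 3 1 1
step 8: 1 2 3 0 0 1
0 0 0 1 1 1
3 3 3 3 0 0
3 1 0 2 3 1
1 2 1 2 1 3
3 2 3 3 1 1
step 9: 1 2 3 0 0 1
0 0 0 1 1 1
3 3 3 3 0 0
3 1 0 2 3 1
1 2 2 2 1 3
3 2 3 3 1 1
step 10: 1 2 3 0 0 1
0 0 0 1 1 1
3 3 3 3 0 0
3 1 0 2 3 1
1 2 3 2 1 3
3 2 3 3 1 1
step 11: 1 2 3 0 0 1
0 0 0 1 1 1
3 3 3 3 0 0
3 1 1 3 3 1
1 3 2 0 2 3
3 3 1 1 2 1
step 12: 1 2 3 0 0 1
0 0 0 1 1 1
3 3 3 3 0 0
3 1 1 3 3 1
1 3 3 0 2 3
3 3 1 1 2 1
step 13: 1 2 3 0 0 1
0 0 0 1 1 1
3 3 3 3 0 0
3 2 2 3 3 1
3 1 1 1 2 3
0 1 3 1 2 1
step 14: 1 2 3 0 0 1
0 0 0 1 1 1
3 3 3 3 0 0
3 2 2 3 3 1
3 1 2 1 2 3
0 1 3 1 2 1
step 15: 1 2 3 0 0 1
0 0 0 1 1 1
3 3 3 3 0 0
3 2 2 3 3 1
3 1 3 1 2 3
0 1 3 1 2 1
step 16: 1 2 3 0 0 1
0 0 0 1 1 1
3 3 3 3 0 0
3 2 3 3 3 1
3 2 1 2 2 3
0 2 0 2 2 1
step 17: 1 2 3 0 0 1
0 0 0 1 1 1
3 3 3 3 0 0
3 2 3 3 3 1
3 2 2 2 2 3
0 2 0 2 2 1
step 18: 1 2 3 0 0 1
0 0 0 1 1 1
3 3 3 3 0 0
3 2 3 3 3 1
3 2 3 2 2 3
0 2 0 2 2 1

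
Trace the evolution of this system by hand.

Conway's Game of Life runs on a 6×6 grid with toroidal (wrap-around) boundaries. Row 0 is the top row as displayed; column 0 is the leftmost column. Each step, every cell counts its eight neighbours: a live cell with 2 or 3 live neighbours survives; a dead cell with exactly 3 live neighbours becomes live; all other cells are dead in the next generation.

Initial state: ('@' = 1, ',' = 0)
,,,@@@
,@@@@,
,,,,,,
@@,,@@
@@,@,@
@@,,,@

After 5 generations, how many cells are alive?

8

0) ,,,@@@
,@@@@,
,,,,,,
@@,,@@
@@,@,@
@@,,,@
1) ,,,,,,
,,@,,@
,,,,,,
,@@,@,
,,,,,,
,@,@,,
2) ,,@,,,
,,,,,,
,@@@,,
,,,,,,
,@,@,,
,,,,,,
3) ,,,,,,
,@,@,,
,,@,,,
,@,@,,
,,,,,,
,,@,,,
4) ,,@,,,
,,@,,,
,@,@,,
,,@,,,
,,@,,,
,,,,,,
5) ,,,,,,
,@@@,,
,@,@,,
,@@@,,
,,,,,,
,,,,,,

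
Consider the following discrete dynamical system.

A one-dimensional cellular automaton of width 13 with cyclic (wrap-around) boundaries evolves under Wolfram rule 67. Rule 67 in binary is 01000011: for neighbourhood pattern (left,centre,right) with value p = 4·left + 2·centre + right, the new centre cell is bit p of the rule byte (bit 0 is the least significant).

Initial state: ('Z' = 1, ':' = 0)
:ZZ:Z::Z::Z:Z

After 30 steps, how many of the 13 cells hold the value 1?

k=0  :ZZ:Z::Z::Z:Z
k=1  ::Z:::Z::Z:::
k=2  ZZ::ZZ::Z::ZZ
k=3  :Z:Z:Z:Z::Z::
k=4  Z::::::::Z::Z
k=5  Z:ZZZZZZZ::Z:
k=6  ::::::::Z:Z::
k=7  ZZZZZZZZ::::Z
k=8  :::::::Z:ZZZ:
k=9  ZZZZZZZ::::Z:
k=10  ::::::Z:ZZZ::
k=11  ZZZZZZ::::Z:Z
k=12  :::::Z:ZZZ:::
k=13  ZZZZZ::::Z:ZZ
k=14  ::::Z:ZZZ::::
k=15  ZZZZ::::Z:ZZZ
k=16  :::Z:ZZZ:::::
k=17  ZZZ::::Z:ZZZZ
k=18  ::Z:ZZZ::::::
k=19  ZZ::::Z:ZZZZZ
k=20  :Z:ZZZ:::::::
k=21  Z::::Z:ZZZZZZ
k=22  Z:ZZZ::::::::
k=23  ::::Z:ZZZZZZZ
k=24  :ZZZ::::::::Z
k=25  :::Z:ZZZZZZZ:
k=26  ZZZ::::::::Z:
k=27  ::Z:ZZZZZZZ::
k=28  ZZ::::::::Z:Z
k=29  :Z:ZZZZZZZ:::
k=30  Z::::::::Z:ZZ

4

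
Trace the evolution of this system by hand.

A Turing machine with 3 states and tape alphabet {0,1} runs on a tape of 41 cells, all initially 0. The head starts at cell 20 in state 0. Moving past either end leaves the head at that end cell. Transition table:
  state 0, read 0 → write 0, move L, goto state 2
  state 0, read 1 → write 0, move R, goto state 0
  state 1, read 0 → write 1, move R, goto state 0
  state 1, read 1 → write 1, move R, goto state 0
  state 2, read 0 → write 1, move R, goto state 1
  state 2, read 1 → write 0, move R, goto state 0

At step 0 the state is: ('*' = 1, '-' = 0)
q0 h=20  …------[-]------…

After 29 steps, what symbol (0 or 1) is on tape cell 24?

step 0: q0 h=20  …------[-]------…
step 1: q2 h=19  …------[-]------…
step 2: q1 h=20  …-----*[-]------…
step 3: q0 h=21  …----**[-]------…
step 4: q2 h=20  …-----*[*]------…
step 5: q0 h=21  …----*-[-]------…
step 6: q2 h=20  …-----*[-]------…
step 7: q1 h=21  …----**[-]------…
step 8: q0 h=22  …---***[-]------…
step 9: q2 h=21  …----**[*]------…
step 10: q0 h=22  …---**-[-]------…
step 11: q2 h=21  …----**[-]------…
step 12: q1 h=22  …---***[-]------…
step 13: q0 h=23  …--****[-]------…
step 14: q2 h=22  …---***[*]------…
step 15: q0 h=23  …--***-[-]------…
step 16: q2 h=22  …---***[-]------…
step 17: q1 h=23  …--****[-]------…
step 18: q0 h=24  …-*****[-]------…
step 19: q2 h=23  …--****[*]------…
step 20: q0 h=24  …-****-[-]------…
step 21: q2 h=23  …--****[-]------…
step 22: q1 h=24  …-*****[-]------…
step 23: q0 h=25  …******[-]------…
step 24: q2 h=24  …-*****[*]------…
step 25: q0 h=25  …*****-[-]------…
step 26: q2 h=24  …-*****[-]------…
step 27: q1 h=25  …******[-]------…
step 28: q0 h=26  …******[-]------…
step 29: q2 h=25  …******[*]------…

1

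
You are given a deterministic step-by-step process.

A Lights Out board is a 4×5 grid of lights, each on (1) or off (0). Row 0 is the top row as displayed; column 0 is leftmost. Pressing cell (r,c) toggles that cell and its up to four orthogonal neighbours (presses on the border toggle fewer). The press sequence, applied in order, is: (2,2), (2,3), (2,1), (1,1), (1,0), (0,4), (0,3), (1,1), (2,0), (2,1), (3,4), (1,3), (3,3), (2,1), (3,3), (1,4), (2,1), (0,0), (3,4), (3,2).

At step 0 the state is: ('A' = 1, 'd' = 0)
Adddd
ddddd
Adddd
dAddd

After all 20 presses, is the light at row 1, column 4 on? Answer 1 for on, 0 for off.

1

k=0  Adddd
ddddd
Adddd
dAddd
k=1  Adddd
ddAdd
AAAAd
dAAdd
k=2  Adddd
ddAAd
AAddA
dAAAd
k=3  Adddd
dAAAd
ddAdA
ddAAd
k=4  AAddd
AddAd
dAAdA
ddAAd
k=5  dAddd
dAdAd
AAAdA
ddAAd
k=6  dAdAA
dAdAA
AAAdA
ddAAd
k=7  dAAdd
dAddA
AAAdA
ddAAd
k=8  ddAdd
AdAdA
AdAdA
ddAAd
k=9  ddAdd
ddAdA
dAAdA
AdAAd
k=10  ddAdd
dAAdA
AdddA
AAAAd
k=11  ddAdd
dAAdA
Adddd
AAAdA
k=12  ddAAd
dAdAd
AddAd
AAAdA
k=13  ddAAd
dAdAd
Adddd
AAdAd
k=14  ddAAd
dddAd
dAAdd
AddAd
k=15  ddAAd
dddAd
dAAAd
AdAdA
k=16  ddAAA
ddddA
dAAAA
AdAdA
k=17  ddAAA
dAddA
AddAA
AAAdA
k=18  AAAAA
AAddA
AddAA
AAAdA
k=19  AAAAA
AAddA
AddAd
AAAAd
k=20  AAAAA
AAddA
AdAAd
Adddd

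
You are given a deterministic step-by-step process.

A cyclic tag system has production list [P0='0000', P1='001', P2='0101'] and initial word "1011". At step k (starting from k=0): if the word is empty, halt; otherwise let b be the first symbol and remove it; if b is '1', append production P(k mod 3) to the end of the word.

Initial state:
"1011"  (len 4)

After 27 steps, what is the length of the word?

5

k=0  "1011"  (len 4)
k=1  "0110000"  (len 7)
k=2  "110000"  (len 6)
k=3  "100000101"  (len 9)
k=4  "000001010000"  (len 12)
k=5  "00001010000"  (len 11)
k=6  "0001010000"  (len 10)
k=7  "001010000"  (len 9)
k=8  "01010000"  (len 8)
k=9  "1010000"  (len 7)
k=10  "0100000000"  (len 10)
k=11  "100000000"  (len 9)
k=12  "000000000101"  (len 12)
k=13  "00000000101"  (len 11)
k=14  "0000000101"  (len 10)
k=15  "000000101"  (len 9)
k=16  "00000101"  (len 8)
k=17  "0000101"  (len 7)
k=18  "000101"  (len 6)
k=19  "00101"  (len 5)
k=20  "0101"  (len 4)
k=21  "101"  (len 3)
k=22  "010000"  (len 6)
k=23  "10000"  (len 5)
k=24  "00000101"  (len 8)
k=25  "0000101"  (len 7)
k=26  "000101"  (len 6)
k=27  "00101"  (len 5)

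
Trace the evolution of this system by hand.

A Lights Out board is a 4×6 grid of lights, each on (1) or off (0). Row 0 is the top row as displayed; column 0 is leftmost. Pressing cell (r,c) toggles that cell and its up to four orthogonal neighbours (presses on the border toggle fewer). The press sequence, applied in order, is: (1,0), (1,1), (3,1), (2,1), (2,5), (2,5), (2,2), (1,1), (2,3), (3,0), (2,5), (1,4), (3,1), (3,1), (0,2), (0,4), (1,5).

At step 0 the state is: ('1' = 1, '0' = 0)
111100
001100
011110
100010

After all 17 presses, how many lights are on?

13

gen 0: 111100
001100
011110
100010
gen 1: 011100
111100
111110
100010
gen 2: 001100
000100
101110
100010
gen 3: 001100
000100
111110
011010
gen 4: 001100
010100
000110
001010
gen 5: 001100
010101
000101
001011
gen 6: 001100
010100
000110
001010
gen 7: 001100
011100
011010
000010
gen 8: 011100
100100
001010
000010
gen 9: 011100
100000
000100
000110
gen 10: 011100
100000
100100
110110
gen 11: 011100
100001
100111
110111
gen 12: 011110
100110
100101
110111
gen 13: 011110
100110
110101
001111
gen 14: 011110
100110
100101
110111
gen 15: 000010
101110
100101
110111
gen 16: 000101
101100
100101
110111
gen 17: 000100
101111
100100
110111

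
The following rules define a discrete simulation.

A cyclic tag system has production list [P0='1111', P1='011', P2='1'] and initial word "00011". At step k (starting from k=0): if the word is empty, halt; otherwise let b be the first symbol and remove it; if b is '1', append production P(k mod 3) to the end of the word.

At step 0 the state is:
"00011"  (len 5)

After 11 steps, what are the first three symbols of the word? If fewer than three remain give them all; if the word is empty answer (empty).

111

t=0: "00011"  (len 5)
t=1: "0011"  (len 4)
t=2: "011"  (len 3)
t=3: "11"  (len 2)
t=4: "11111"  (len 5)
t=5: "1111011"  (len 7)
t=6: "1110111"  (len 7)
t=7: "1101111111"  (len 10)
t=8: "101111111011"  (len 12)
t=9: "011111110111"  (len 12)
t=10: "11111110111"  (len 11)
t=11: "1111110111011"  (len 13)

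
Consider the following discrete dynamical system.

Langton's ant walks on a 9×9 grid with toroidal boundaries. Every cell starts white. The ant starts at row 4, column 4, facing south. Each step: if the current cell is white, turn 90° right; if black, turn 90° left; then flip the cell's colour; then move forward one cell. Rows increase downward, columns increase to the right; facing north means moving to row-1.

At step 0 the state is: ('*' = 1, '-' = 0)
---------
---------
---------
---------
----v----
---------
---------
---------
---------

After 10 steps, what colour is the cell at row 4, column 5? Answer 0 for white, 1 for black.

0

t=0: ---------
---------
---------
---------
----v----
---------
---------
---------
---------
t=1: ---------
---------
---------
---------
---<*----
---------
---------
---------
---------
t=2: ---------
---------
---------
---^-----
---**----
---------
---------
---------
---------
t=3: ---------
---------
---------
---*>----
---**----
---------
---------
---------
---------
t=4: ---------
---------
---------
---**----
---*v----
---------
---------
---------
---------
t=5: ---------
---------
---------
---**----
---*->---
---------
---------
---------
---------
t=6: ---------
---------
---------
---**----
---*-*---
-----v---
---------
---------
---------
t=7: ---------
---------
---------
---**----
---*-*---
----<*---
---------
---------
---------
t=8: ---------
---------
---------
---**----
---*^*---
----**---
---------
---------
---------
t=9: ---------
---------
---------
---**----
---**>---
----**---
---------
---------
---------
t=10: ---------
---------
---------
---**^---
---**----
----**---
---------
---------
---------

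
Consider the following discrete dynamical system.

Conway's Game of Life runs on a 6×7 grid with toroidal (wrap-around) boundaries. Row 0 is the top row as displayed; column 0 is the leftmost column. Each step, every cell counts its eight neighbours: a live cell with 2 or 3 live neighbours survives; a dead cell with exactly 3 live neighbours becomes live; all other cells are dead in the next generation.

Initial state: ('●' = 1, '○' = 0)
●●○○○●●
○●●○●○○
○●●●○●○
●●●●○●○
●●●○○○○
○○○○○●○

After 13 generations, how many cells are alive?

step 0: ●●○○○●●
○●●○●○○
○●●●○●○
●●●●○●○
●●●○○○○
○○○○○●○
step 1: ●●●○●●●
○○○○●○○
○○○○○●●
○○○○○○○
●○○●●○○
○○●○○●○
step 2: ●●●○●○●
○●○●●○○
○○○○○●○
○○○○●●●
○○○●●○○
○○●○○○○
step 3: ●○○○●●○
○●○●●○●
○○○●○○●
○○○●○○●
○○○●●○○
●○●○●●○
step 4: ●○●○○○○
○○●●○○●
○○○●○○●
○○●●○●○
○○●○○○●
○●○○○○○
step 5: ●○●●○○○
●●●●○○●
○○○○○●●
○○●●●●●
○●●●○○○
●●●○○○○
step 6: ○○○○○○○
○○○●●●○
○○○○○○○
●●○○○○●
○○○○○●●
●○○○○○○
step 7: ○○○○●○○
○○○○●○○
●○○○●●●
●○○○○●●
○●○○○●○
○○○○○○●
step 8: ○○○○○●○
○○○●●○●
●○○○●○○
○●○○○○○
○○○○○●○
○○○○○●○
step 9: ○○○○○●●
○○○●●○●
●○○●●●○
○○○○○○○
○○○○○○○
○○○○●●●
step 10: ●○○●○○○
●○○●○○○
○○○●○●●
○○○○●○○
○○○○○●○
○○○○●○●
step 11: ●○○●●○●
●○●●○○○
○○○●○●●
○○○○●○●
○○○○●●○
○○○○●●●
step 12: ●●●○○○○
●●●○○○○
●○●●○●●
○○○●○○●
○○○●○○○
●○○○○○○
step 13: ○○●○○○●
○○○○○○○
○○○●●●○
●○○●○●●
○○○○○○○
●○●○○○○

11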